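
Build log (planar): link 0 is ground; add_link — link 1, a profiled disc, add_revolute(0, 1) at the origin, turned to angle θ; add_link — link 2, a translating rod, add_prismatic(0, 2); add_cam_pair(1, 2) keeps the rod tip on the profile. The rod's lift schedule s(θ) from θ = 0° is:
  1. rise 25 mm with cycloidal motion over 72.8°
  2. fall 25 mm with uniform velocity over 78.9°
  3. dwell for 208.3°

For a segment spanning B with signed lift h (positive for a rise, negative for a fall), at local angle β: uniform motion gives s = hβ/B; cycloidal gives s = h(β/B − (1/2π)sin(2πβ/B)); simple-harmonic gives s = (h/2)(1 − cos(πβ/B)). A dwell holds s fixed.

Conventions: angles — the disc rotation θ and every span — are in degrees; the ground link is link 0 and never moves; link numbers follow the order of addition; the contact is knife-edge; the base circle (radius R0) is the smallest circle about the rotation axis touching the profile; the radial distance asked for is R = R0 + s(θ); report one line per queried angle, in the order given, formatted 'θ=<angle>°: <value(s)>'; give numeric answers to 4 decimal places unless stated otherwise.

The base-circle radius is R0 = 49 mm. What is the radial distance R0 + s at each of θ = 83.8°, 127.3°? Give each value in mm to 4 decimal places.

seg 1 [0°–72.8°] cycloidal, h=25: full span → s += 25 → s = 25.0000
seg 2 [72.8°–151.7°] uniform, h=-25: θ=83.8° here. β=11, B=78.9. -25·11/78.9 = -3.4854 → s = 21.5146
seg 2 [72.8°–151.7°] uniform, h=-25: θ=127.3° here. β=54.5, B=78.9. -25·54.5/78.9 = -17.2687 → s = 7.7313
θ=83.8°: R = R0 + s = 49 + 21.5146 = 70.5146
θ=127.3°: R = R0 + s = 49 + 7.7313 = 56.7313

θ=83.8°: 70.5146
θ=127.3°: 56.7313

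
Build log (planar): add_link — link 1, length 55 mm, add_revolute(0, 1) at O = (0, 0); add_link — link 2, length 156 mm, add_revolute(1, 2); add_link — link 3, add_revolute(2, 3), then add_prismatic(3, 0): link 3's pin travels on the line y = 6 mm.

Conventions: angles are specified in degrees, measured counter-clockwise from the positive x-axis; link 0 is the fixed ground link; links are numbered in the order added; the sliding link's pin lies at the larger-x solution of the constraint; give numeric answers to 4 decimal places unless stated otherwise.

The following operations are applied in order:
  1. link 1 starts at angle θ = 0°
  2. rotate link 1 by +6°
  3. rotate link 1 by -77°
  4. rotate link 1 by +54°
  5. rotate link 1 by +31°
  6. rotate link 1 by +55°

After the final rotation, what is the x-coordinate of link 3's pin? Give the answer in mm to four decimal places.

geometry: r = 55 mm, L = 156 mm, e = 6 mm; θ starts at 0°
rotate link 1 by +6°: θ ← 0° +6° = 6°
rotate link 1 by -77°: θ ← 6° -77° = -71°
rotate link 1 by +54°: θ ← -71° +54° = -17°
rotate link 1 by +31°: θ ← -17° +31° = 14°
rotate link 1 by +55°: θ ← 14° +55° = 69°
crank pin P = (r cos θ, r sin θ) = (19.710237, 51.346923)
h = r sin θ − e = 51.346923 − 6 = 45.346923
x = r cos θ + √(L² − h²) = 19.710237 + 149.263715 = 168.973952

168.9740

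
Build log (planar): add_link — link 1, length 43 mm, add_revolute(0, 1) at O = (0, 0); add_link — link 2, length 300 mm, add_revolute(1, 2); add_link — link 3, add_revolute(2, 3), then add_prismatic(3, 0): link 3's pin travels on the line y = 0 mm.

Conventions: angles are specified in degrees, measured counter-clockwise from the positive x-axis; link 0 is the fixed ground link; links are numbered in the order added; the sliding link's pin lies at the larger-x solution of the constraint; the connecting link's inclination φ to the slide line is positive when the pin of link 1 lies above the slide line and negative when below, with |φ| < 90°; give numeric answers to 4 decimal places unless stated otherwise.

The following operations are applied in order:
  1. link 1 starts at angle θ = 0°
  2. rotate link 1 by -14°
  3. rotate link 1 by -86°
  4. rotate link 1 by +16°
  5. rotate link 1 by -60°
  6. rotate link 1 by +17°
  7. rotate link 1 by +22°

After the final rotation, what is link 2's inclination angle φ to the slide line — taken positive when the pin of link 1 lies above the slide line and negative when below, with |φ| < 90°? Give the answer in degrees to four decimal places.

geometry: r = 43 mm, L = 300 mm, e = 0 mm; θ starts at 0°
rotate link 1 by -14°: θ ← 0° -14° = -14°
rotate link 1 by -86°: θ ← -14° -86° = -100°
rotate link 1 by +16°: θ ← -100° +16° = -84°
rotate link 1 by -60°: θ ← -84° -60° = -144°
rotate link 1 by +17°: θ ← -144° +17° = -127°
rotate link 1 by +22°: θ ← -127° +22° = -105°
h = r sin θ − e = -41.534811 − 0 = -41.534811
sin φ = h / L = -41.534811 / 300 = -0.13844937
φ = arcsin(-0.13844937) = -7.958128°

-7.9581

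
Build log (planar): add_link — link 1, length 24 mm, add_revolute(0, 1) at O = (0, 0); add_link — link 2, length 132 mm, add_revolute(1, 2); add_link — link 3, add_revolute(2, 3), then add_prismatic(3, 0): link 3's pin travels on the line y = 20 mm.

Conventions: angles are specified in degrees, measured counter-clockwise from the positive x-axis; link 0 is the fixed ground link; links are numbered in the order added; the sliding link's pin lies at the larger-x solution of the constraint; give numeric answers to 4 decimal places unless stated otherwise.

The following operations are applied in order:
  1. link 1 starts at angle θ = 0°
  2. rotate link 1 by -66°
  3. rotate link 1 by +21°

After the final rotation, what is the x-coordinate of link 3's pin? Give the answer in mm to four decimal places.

geometry: r = 24 mm, L = 132 mm, e = 20 mm; θ starts at 0°
rotate link 1 by -66°: θ ← 0° -66° = -66°
rotate link 1 by +21°: θ ← -66° +21° = -45°
crank pin P = (r cos θ, r sin θ) = (16.970563, -16.970563)
h = r sin θ − e = -16.970563 − 20 = -36.970563
x = r cos θ + √(L² − h²) = 16.970563 + 126.716919 = 143.687481

143.6875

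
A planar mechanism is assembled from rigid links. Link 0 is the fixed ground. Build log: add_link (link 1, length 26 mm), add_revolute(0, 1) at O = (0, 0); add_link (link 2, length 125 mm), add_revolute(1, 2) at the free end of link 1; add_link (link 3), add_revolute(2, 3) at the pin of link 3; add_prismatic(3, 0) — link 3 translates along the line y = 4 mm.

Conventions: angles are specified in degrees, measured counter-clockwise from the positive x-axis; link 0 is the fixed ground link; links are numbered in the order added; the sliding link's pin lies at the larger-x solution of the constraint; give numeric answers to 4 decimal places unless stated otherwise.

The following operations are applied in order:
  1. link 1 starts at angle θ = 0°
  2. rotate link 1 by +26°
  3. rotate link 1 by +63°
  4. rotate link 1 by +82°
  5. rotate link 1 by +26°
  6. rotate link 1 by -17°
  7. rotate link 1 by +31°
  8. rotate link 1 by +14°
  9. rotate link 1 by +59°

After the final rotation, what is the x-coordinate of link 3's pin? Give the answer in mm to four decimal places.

geometry: r = 26 mm, L = 125 mm, e = 4 mm; θ starts at 0°
rotate link 1 by +26°: θ ← 0° +26° = 26°
rotate link 1 by +63°: θ ← 26° +63° = 89°
rotate link 1 by +82°: θ ← 89° +82° = 171°
rotate link 1 by +26°: θ ← 171° +26° = 197°
rotate link 1 by -17°: θ ← 197° -17° = 180°
rotate link 1 by +31°: θ ← 180° +31° = 211°
rotate link 1 by +14°: θ ← 211° +14° = 225°
rotate link 1 by +59°: θ ← 225° +59° = 284°
crank pin P = (r cos θ, r sin θ) = (6.289969, -25.227689)
h = r sin θ − e = -25.227689 − 4 = -29.227689
x = r cos θ + √(L² − h²) = 6.289969 + 121.534942 = 127.824912

127.8249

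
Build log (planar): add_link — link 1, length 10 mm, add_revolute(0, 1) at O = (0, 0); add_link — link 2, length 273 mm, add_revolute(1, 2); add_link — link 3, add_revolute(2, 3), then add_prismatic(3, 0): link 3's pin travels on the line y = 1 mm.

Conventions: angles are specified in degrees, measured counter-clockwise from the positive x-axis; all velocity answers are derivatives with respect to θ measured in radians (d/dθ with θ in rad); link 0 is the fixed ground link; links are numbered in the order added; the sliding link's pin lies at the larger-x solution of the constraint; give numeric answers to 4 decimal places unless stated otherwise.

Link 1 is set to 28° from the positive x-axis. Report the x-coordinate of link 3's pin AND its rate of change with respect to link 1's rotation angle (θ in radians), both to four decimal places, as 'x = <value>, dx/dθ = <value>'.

geometry: r = 10 mm, L = 273 mm, e = 1 mm
crank pin P = (r cos θ, r sin θ) = (8.829476, 4.694716)
h = r sin θ − e = 4.694716 − 1 = 3.694716
x = r cos θ + √(L² − h²) = 8.829476 + 272.974997 = 281.804473
dx/dθ = −r sin θ − h·r cos θ/√(L² − h²) (θ in radians; h = 3.694716) = -4.814223

x = 281.8045, dx/dθ = -4.8142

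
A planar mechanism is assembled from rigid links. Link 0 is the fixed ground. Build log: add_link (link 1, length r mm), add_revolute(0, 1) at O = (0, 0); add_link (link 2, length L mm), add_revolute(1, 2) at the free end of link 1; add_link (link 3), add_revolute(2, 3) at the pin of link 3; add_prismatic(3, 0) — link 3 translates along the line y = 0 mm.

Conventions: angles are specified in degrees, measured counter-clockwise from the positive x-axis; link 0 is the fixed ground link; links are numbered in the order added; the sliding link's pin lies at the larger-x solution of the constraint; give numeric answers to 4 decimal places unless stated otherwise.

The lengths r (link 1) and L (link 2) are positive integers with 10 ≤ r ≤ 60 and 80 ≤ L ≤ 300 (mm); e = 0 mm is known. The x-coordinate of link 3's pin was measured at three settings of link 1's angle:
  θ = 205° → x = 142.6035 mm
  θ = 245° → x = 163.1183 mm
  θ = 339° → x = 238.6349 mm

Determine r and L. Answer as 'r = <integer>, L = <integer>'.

constraint per measurement: (x − r cos θ)² + (r sin θ − e)² = L²
subtracting the θ₁ and θ₂ equations cancels the r² and L² terms:
r = (x₁² − x₂²) / (2[(x₁cos θ₁ + e sin θ₁) − (x₂cos θ₂ + e sin θ₂)]) = 52.0001 → r = 52
L² = (x₁ − r cos θ₁)² + (r sin θ₁ − e)² = 36480.9951 → L = 191.0000 → L = 191
check at θ₃=339°: x = 238.6349 (printed 238.6349) ✓

r = 52, L = 191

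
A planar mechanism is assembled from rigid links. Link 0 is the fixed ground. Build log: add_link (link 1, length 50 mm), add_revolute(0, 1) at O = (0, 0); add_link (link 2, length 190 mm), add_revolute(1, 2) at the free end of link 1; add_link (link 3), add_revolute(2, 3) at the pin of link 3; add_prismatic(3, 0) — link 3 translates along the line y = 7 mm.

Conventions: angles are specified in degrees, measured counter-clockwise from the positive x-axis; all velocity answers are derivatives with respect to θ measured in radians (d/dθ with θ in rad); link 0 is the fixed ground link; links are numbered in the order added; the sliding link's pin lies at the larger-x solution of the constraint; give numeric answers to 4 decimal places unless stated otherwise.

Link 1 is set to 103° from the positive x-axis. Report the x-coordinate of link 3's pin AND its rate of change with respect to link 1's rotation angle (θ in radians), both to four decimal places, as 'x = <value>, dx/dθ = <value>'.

geometry: r = 50 mm, L = 190 mm, e = 7 mm
crank pin P = (r cos θ, r sin θ) = (-11.247553, 48.718503)
h = r sin θ − e = 48.718503 − 7 = 41.718503
x = r cos θ + √(L² − h²) = -11.247553 + 185.363336 = 174.115784
dx/dθ = −r sin θ − h·r cos θ/√(L² − h²) (θ in radians; h = 41.718503) = -46.187091

x = 174.1158, dx/dθ = -46.1871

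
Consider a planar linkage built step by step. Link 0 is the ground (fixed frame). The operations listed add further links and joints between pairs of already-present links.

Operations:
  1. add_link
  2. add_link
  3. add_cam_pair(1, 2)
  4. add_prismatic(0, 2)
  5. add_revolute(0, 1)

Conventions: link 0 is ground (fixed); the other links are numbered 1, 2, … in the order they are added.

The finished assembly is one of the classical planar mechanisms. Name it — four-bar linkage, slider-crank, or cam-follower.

links: 3 (incl. ground); joints: 1 revolute, 1 prismatic, 1 higher (cam) pair, forming one closed loop
3 links, revolute + prismatic + higher pair in one loop → cam-follower

cam-follower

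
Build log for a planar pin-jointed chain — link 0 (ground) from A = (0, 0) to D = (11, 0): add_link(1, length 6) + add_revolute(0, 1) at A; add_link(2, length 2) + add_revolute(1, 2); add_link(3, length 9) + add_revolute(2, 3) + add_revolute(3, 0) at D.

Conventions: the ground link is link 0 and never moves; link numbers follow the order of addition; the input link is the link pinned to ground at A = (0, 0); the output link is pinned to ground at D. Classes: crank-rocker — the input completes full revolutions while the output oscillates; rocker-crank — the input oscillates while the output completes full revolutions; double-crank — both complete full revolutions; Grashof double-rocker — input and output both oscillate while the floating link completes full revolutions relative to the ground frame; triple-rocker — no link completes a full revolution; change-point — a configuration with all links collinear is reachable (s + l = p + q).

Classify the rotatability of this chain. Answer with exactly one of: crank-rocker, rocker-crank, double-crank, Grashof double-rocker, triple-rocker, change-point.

lengths: ground=11, input=6, coupler=2, output=9
sorted: s=2 (shortest), l=11 (longest), p+q=15
s + l = 13 vs p + q = 15
s + l < p + q (Grashof) with shortest = coupler link → Grashof double-rocker

Grashof double-rocker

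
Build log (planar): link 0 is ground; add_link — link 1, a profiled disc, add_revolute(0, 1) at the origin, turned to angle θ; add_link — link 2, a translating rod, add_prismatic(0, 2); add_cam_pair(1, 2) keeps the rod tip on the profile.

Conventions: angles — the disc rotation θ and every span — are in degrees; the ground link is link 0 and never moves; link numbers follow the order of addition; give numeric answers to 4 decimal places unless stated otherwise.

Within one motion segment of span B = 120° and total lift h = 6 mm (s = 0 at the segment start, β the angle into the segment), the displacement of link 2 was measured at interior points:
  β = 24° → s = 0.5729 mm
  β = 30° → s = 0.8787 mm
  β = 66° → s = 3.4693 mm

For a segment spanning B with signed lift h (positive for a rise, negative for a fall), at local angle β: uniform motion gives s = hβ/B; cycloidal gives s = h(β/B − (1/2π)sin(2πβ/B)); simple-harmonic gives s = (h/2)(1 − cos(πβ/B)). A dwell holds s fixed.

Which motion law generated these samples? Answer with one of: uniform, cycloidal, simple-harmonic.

candidates at β/B = r: uniform s = h·r (linear in β); cycloidal s = h·(r − sin(2πr)/(2π)); simple-harmonic s = (h/2)(1 − cos(πr))
β=24°: printed 0.5729 | uniform 1.2000, cycloidal 0.2918, simple-harmonic 0.5729
β=30°: printed 0.8787 | uniform 1.5000, cycloidal 0.5451, simple-harmonic 0.8787
β=66°: printed 3.4693 | uniform 3.3000, cycloidal 3.5951, simple-harmonic 3.4693
only one law matches every sample → simple-harmonic

simple-harmonic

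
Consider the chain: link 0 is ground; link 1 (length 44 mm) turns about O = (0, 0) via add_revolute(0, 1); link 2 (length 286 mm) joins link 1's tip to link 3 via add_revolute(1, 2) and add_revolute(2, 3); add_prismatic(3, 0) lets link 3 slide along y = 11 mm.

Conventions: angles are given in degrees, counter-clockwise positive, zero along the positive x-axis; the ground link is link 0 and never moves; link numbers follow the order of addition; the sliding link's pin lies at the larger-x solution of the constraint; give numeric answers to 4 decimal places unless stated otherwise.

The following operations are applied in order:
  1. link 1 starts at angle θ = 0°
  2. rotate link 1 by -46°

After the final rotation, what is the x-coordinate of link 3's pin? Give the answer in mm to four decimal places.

geometry: r = 44 mm, L = 286 mm, e = 11 mm; θ starts at 0°
rotate link 1 by -46°: θ ← 0° -46° = -46°
crank pin P = (r cos θ, r sin θ) = (30.564968, -31.650951)
h = r sin θ − e = -31.650951 − 11 = -42.650951
x = r cos θ + √(L² − h²) = 30.564968 + 282.801868 = 313.366836

313.3668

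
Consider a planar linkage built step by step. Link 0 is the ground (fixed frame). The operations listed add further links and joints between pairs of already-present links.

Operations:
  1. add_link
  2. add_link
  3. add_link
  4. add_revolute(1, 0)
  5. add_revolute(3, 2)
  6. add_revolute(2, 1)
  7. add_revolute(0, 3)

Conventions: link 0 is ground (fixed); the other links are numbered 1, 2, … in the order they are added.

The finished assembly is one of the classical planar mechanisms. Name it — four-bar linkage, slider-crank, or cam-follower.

links: 4 (incl. ground); joints: 4 revolute, 0 prismatic, 0 higher (cam) pair, forming one closed loop
4 links in a single 4R loop → four-bar linkage

four-bar linkage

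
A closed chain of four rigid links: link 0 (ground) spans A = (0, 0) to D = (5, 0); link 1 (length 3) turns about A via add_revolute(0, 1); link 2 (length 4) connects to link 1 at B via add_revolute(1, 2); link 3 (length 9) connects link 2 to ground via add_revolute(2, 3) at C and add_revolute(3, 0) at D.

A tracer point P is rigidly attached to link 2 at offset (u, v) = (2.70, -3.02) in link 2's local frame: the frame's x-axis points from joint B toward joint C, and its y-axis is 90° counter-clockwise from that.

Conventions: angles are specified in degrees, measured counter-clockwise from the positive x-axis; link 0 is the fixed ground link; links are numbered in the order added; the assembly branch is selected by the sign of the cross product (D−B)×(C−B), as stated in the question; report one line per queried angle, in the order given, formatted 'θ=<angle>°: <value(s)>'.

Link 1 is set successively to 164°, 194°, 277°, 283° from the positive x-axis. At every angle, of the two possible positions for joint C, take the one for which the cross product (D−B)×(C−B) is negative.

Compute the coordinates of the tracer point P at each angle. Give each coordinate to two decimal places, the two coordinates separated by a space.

A=(0,0), D=(5.00,0)
θ=164°: B = A + 3.00·(cos164°, sin164°) = (-2.8838, 0.8269)
θ=164°: |BD| = 7.9270
θ=164°: circle(B,4.00) ∩ circle(D,9.00): a=-0.1364, h=3.9977
θ=164°:   candidates: C₊=(-2.6024,4.8170) cross=31.690; C₋=(-3.4364,-3.1347) cross=-31.690
θ=164°:   branch - wants cross < 0 → take C=(-3.4364,-3.1347) (cross=-31.690)
θ=164°: ex = (C−B)/|BC| = (-0.1382,-0.9904); ey = (0.9904,-0.1382)
θ=164°: P = B + 2.70·ex + -3.02·ey = (-6.2479,-1.4299)
θ=194°: B = A + 3.00·(cos194°, sin194°) = (-2.9109, -0.7258)
θ=194°: |BD| = 7.9441
θ=194°: circle(B,4.00) ∩ circle(D,9.00): a=-0.1190, h=3.9982
θ=194°:   candidates: C₊=(-3.3947,3.2449) cross=31.762; C₋=(-2.6641,-4.7181) cross=-31.762
θ=194°:   branch - wants cross < 0 → take C=(-2.6641,-4.7181) (cross=-31.762)
θ=194°: ex = (C−B)/|BC| = (0.0617,-0.9981); ey = (0.9981,0.0617)
θ=194°: P = B + 2.70·ex + -3.02·ey = (-5.7586,-3.6069)
θ=277°: B = A + 3.00·(cos277°, sin277°) = (0.3656, -2.9776)
θ=277°: |BD| = 5.5085
θ=277°: circle(B,4.00) ∩ circle(D,9.00): a=-3.1457, h=2.4708
θ=277°:   candidates: C₊=(-3.6165,-2.5993) cross=13.610; C₋=(-0.9453,-6.7567) cross=-13.610
θ=277°:   branch - wants cross < 0 → take C=(-0.9453,-6.7567) (cross=-13.610)
θ=277°: ex = (C−B)/|BC| = (-0.3277,-0.9448); ey = (0.9448,-0.3277)
θ=277°: P = B + 2.70·ex + -3.02·ey = (-3.3725,-4.5388)
θ=283°: B = A + 3.00·(cos283°, sin283°) = (0.6749, -2.9231)
θ=283°: |BD| = 5.2203
θ=283°: circle(B,4.00) ∩ circle(D,9.00): a=-3.6156, h=1.7111
θ=283°:   candidates: C₊=(-3.2788,-3.5300) cross=8.932; C₋=(-1.3626,-6.3653) cross=-8.932
θ=283°:   branch - wants cross < 0 → take C=(-1.3626,-6.3653) (cross=-8.932)
θ=283°: ex = (C−B)/|BC| = (-0.5094,-0.8605); ey = (0.8605,-0.5094)
θ=283°: P = B + 2.70·ex + -3.02·ey = (-3.2993,-3.7083)

θ=164°: -6.25 -1.43
θ=194°: -5.76 -3.61
θ=277°: -3.37 -4.54
θ=283°: -3.30 -3.71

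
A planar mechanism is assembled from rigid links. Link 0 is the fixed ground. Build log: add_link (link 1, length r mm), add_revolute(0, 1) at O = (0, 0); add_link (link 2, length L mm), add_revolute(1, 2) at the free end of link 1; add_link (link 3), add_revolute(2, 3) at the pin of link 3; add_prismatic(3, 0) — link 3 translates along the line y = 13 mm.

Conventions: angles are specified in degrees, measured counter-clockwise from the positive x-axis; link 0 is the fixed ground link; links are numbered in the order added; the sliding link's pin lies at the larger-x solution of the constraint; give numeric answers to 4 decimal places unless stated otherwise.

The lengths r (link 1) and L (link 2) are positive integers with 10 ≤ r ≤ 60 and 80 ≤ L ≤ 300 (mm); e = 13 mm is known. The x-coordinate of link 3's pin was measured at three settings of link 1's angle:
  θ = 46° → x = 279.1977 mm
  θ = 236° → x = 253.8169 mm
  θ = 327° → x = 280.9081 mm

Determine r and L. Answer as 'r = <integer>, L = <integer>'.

constraint per measurement: (x − r cos θ)² + (r sin θ − e)² = L²
subtracting the θ₁ and θ₂ equations cancels the r² and L² terms:
r = (x₁² − x₂²) / (2[(x₁cos θ₁ + e sin θ₁) − (x₂cos θ₂ + e sin θ₂)]) = 19.0000 → r = 19
L² = (x₁ − r cos θ₁)² + (r sin θ₁ − e)² = 70756.0151 → L = 266.0000 → L = 266
check at θ₃=327°: x = 280.9081 (printed 280.9081) ✓

r = 19, L = 266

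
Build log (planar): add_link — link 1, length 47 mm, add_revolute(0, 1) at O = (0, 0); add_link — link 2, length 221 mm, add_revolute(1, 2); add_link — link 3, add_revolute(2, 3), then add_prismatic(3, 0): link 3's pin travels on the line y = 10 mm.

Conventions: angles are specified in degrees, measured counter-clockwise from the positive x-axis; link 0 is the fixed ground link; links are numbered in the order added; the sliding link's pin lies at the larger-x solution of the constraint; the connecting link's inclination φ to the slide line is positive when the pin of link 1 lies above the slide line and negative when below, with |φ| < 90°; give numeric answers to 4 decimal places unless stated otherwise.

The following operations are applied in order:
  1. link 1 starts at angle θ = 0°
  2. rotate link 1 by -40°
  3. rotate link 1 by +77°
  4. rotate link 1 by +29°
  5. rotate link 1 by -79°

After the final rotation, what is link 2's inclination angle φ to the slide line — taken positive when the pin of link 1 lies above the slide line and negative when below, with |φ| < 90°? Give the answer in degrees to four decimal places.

geometry: r = 47 mm, L = 221 mm, e = 10 mm; θ starts at 0°
rotate link 1 by -40°: θ ← 0° -40° = -40°
rotate link 1 by +77°: θ ← -40° +77° = 37°
rotate link 1 by +29°: θ ← 37° +29° = 66°
rotate link 1 by -79°: θ ← 66° -79° = -13°
h = r sin θ − e = -10.572700 − 10 = -20.572700
sin φ = h / L = -20.572700 / 221 = -0.09308914
φ = arcsin(-0.09308914) = -5.341348°

-5.3413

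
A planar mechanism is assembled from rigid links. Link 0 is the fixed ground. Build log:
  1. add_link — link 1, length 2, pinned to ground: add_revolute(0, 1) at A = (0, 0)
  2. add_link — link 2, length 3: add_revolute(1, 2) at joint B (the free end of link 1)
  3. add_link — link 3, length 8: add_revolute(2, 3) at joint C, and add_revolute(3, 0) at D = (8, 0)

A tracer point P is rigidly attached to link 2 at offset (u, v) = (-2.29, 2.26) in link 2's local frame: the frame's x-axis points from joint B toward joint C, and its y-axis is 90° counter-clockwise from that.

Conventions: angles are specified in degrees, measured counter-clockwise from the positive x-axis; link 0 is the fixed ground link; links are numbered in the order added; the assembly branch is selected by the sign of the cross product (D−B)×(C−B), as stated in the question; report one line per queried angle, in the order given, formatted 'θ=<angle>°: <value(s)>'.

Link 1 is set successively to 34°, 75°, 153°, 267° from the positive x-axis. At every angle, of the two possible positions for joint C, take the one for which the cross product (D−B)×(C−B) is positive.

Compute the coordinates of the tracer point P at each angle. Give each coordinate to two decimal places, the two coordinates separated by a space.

A=(0,0), D=(8.00,0)
θ=34°: B = A + 2.00·(cos34°, sin34°) = (1.6581, 1.1184)
θ=34°: |BD| = 6.4398
θ=34°: circle(B,3.00) ∩ circle(D,8.00): a=-1.0504, h=2.8101
θ=34°:   candidates: C₊=(1.1116,4.0682) cross=18.096; C₋=(0.1356,-1.4666) cross=-18.096
θ=34°:   branch + wants cross > 0 → take C=(1.1116,4.0682) (cross=18.096)
θ=34°: ex = (C−B)/|BC| = (-0.1822,0.9833); ey = (-0.9833,-0.1822)
θ=34°: P = B + -2.29·ex + 2.26·ey = (-0.1470,-1.5450)
θ=75°: B = A + 2.00·(cos75°, sin75°) = (0.5176, 1.9319)
θ=75°: |BD| = 7.7277
θ=75°: circle(B,3.00) ∩ circle(D,8.00): a=0.3053, h=2.9844
θ=75°:   candidates: C₊=(1.5593,4.7452) cross=23.063; C₋=(0.0671,-1.0341) cross=-23.063
θ=75°:   branch + wants cross > 0 → take C=(1.5593,4.7452) (cross=23.063)
θ=75°: ex = (C−B)/|BC| = (0.3472,0.9378); ey = (-0.9378,0.3472)
θ=75°: P = B + -2.29·ex + 2.26·ey = (-2.3969,0.5690)
θ=153°: B = A + 2.00·(cos153°, sin153°) = (-1.7820, 0.9080)
θ=153°: |BD| = 9.8241
θ=153°: circle(B,3.00) ∩ circle(D,8.00): a=2.1128, h=2.1298
θ=153°:   candidates: C₊=(0.5186,2.8334) cross=20.924; C₋=(0.1249,-1.4080) cross=-20.924
θ=153°:   branch + wants cross > 0 → take C=(0.5186,2.8334) (cross=20.924)
θ=153°: ex = (C−B)/|BC| = (0.7669,0.6418); ey = (-0.6418,0.7669)
θ=153°: P = B + -2.29·ex + 2.26·ey = (-4.9886,1.1713)
θ=267°: B = A + 2.00·(cos267°, sin267°) = (-0.1047, -1.9973)
θ=267°: |BD| = 8.3471
θ=267°: circle(B,3.00) ∩ circle(D,8.00): a=0.8790, h=2.8683
θ=267°:   candidates: C₊=(0.0625,0.9981) cross=23.942; C₋=(1.4351,-4.5719) cross=-23.942
θ=267°:   branch + wants cross > 0 → take C=(0.0625,0.9981) (cross=23.942)
θ=267°: ex = (C−B)/|BC| = (0.0557,0.9984); ey = (-0.9984,0.0557)
θ=267°: P = B + -2.29·ex + 2.26·ey = (-2.4888,-4.1578)

θ=34°: -0.15 -1.54
θ=75°: -2.40 0.57
θ=153°: -4.99 1.17
θ=267°: -2.49 -4.16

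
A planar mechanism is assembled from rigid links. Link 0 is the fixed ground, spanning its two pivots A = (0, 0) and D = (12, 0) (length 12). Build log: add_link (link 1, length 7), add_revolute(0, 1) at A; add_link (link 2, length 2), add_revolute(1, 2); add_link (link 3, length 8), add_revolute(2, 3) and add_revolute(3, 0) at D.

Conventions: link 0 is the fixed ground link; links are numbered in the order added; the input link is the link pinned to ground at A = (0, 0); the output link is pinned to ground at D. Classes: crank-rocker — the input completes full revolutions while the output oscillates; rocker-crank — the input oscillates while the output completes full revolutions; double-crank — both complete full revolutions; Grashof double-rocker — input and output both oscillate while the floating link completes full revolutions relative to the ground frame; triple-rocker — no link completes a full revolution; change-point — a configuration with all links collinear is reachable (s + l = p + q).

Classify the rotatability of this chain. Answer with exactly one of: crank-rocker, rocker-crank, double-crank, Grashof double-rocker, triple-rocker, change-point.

lengths: ground=12, input=7, coupler=2, output=8
sorted: s=2 (shortest), l=12 (longest), p+q=15
s + l = 14 vs p + q = 15
s + l < p + q (Grashof) with shortest = coupler link → Grashof double-rocker

Grashof double-rocker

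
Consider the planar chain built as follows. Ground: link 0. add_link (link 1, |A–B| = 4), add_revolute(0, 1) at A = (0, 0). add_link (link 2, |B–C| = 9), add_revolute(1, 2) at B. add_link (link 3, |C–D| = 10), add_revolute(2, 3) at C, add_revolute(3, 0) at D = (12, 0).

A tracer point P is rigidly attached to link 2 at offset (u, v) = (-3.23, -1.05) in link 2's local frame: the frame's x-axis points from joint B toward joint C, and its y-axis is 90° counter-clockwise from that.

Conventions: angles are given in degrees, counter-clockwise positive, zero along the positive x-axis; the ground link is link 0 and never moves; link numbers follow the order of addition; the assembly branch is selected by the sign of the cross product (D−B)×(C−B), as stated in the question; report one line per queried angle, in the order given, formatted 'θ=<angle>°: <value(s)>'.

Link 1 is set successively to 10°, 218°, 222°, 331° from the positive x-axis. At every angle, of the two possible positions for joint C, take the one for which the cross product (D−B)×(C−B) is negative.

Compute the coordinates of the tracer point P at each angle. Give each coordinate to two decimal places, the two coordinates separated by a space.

A=(0,0), D=(12.00,0)
θ=10°: B = A + 4.00·(cos10°, sin10°) = (3.9392, 0.6946)
θ=10°: |BD| = 8.0906
θ=10°: circle(B,9.00) ∩ circle(D,10.00): a=2.8711, h=8.5298
θ=10°:   candidates: C₊=(7.5320,8.9464) cross=69.011; C₋=(6.0675,-8.0502) cross=-69.011
θ=10°:   branch - wants cross < 0 → take C=(6.0675,-8.0502) (cross=-69.011)
θ=10°: ex = (C−B)/|BC| = (0.2365,-0.9716); ey = (0.9716,0.2365)
θ=10°: P = B + -3.23·ex + -1.05·ey = (2.1552,3.5847)
θ=218°: B = A + 4.00·(cos218°, sin218°) = (-3.1520, -2.4626)
θ=218°: |BD| = 15.3509
θ=218°: circle(B,9.00) ∩ circle(D,10.00): a=7.0566, h=5.5861
θ=218°:   candidates: C₊=(2.9170,4.1832) cross=85.752; C₋=(4.7093,-6.8444) cross=-85.752
θ=218°:   branch - wants cross < 0 → take C=(4.7093,-6.8444) (cross=-85.752)
θ=218°: ex = (C−B)/|BC| = (0.8735,-0.4869); ey = (0.4869,0.8735)
θ=218°: P = B + -3.23·ex + -1.05·ey = (-6.4846,-1.8072)
θ=222°: B = A + 4.00·(cos222°, sin222°) = (-2.9726, -2.6765)
θ=222°: |BD| = 15.2099
θ=222°: circle(B,9.00) ∩ circle(D,10.00): a=6.9804, h=5.6811
θ=222°:   candidates: C₊=(2.8992,4.1442) cross=86.408; C₋=(4.8986,-7.0406) cross=-86.408
θ=222°:   branch - wants cross < 0 → take C=(4.8986,-7.0406) (cross=-86.408)
θ=222°: ex = (C−B)/|BC| = (0.8746,-0.4849); ey = (0.4849,0.8746)
θ=222°: P = B + -3.23·ex + -1.05·ey = (-6.3066,-2.0286)
θ=331°: B = A + 4.00·(cos331°, sin331°) = (3.4985, -1.9392)
θ=331°: |BD| = 8.7199
θ=331°: circle(B,9.00) ∩ circle(D,10.00): a=3.2705, h=8.3847
θ=331°:   candidates: C₊=(4.8224,6.9629) cross=73.114; C₋=(8.5518,-9.3867) cross=-73.114
θ=331°:   branch - wants cross < 0 → take C=(8.5518,-9.3867) (cross=-73.114)
θ=331°: ex = (C−B)/|BC| = (0.5615,-0.8275); ey = (0.8275,0.5615)
θ=331°: P = B + -3.23·ex + -1.05·ey = (0.8160,0.1440)

θ=10°: 2.16 3.58
θ=218°: -6.48 -1.81
θ=222°: -6.31 -2.03
θ=331°: 0.82 0.14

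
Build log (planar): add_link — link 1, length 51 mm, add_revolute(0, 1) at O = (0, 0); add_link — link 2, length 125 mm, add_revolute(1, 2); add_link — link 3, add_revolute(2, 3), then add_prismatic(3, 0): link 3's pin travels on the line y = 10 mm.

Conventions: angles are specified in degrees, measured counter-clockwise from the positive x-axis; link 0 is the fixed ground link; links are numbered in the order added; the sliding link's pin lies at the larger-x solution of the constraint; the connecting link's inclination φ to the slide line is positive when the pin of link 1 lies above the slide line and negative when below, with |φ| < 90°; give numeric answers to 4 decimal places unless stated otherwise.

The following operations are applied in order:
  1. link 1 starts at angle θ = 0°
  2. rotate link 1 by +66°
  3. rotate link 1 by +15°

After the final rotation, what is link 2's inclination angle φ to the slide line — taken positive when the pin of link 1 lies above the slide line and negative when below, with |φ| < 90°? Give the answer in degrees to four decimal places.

geometry: r = 51 mm, L = 125 mm, e = 10 mm; θ starts at 0°
rotate link 1 by +66°: θ ← 0° +66° = 66°
rotate link 1 by +15°: θ ← 66° +15° = 81°
h = r sin θ − e = 50.372105 − 10 = 40.372105
sin φ = h / L = 40.372105 / 125 = 0.32297684
φ = arcsin(0.32297684) = 18.843048°

18.8430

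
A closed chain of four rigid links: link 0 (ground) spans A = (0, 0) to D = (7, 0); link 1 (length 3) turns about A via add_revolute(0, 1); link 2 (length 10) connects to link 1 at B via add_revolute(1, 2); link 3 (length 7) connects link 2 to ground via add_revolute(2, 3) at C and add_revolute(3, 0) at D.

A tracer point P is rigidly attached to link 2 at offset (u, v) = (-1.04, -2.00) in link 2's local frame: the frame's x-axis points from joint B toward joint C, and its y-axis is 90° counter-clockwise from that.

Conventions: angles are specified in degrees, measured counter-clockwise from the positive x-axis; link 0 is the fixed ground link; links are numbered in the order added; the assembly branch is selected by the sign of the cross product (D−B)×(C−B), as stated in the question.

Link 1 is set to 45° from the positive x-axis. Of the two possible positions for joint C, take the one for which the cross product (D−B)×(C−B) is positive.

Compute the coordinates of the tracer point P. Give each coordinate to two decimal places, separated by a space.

A=(0,0), D=(7.00,0)
B = A + 3.00·(cos45°, sin45°) = (2.1213, 2.1213)
|BD| = 5.3199
circle(B,10.00) ∩ circle(D,7.00): a=7.4533, h=6.6670
  candidates: C₊=(11.6149,5.2634) cross=35.468; C₋=(6.2979,-6.9647) cross=-35.468
  branch + wants cross > 0 → take C=(11.6149,5.2634) (cross=35.468)
ex = (C−B)/|BC| = (0.9494,0.3142); ey = (-0.3142,0.9494)
P = B + -1.04·ex + -2.00·ey = (1.7624,-0.1042)

1.76 -0.10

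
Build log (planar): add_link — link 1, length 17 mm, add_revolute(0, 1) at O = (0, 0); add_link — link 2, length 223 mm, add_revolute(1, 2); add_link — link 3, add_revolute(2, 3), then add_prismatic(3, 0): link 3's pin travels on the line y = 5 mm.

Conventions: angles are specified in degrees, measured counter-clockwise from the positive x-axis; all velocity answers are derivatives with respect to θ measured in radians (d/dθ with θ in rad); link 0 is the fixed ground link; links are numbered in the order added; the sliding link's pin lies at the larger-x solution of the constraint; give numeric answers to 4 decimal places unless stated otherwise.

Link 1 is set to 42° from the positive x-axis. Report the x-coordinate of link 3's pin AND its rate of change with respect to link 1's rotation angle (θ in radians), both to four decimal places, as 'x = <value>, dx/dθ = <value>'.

geometry: r = 17 mm, L = 223 mm, e = 5 mm
crank pin P = (r cos θ, r sin θ) = (12.633462, 11.375220)
h = r sin θ − e = 11.375220 − 5 = 6.375220
x = r cos θ + √(L² − h²) = 12.633462 + 222.908853 = 235.542315
dx/dθ = −r sin θ − h·r cos θ/√(L² − h²) (θ in radians; h = 6.375220) = -11.736539

x = 235.5423, dx/dθ = -11.7365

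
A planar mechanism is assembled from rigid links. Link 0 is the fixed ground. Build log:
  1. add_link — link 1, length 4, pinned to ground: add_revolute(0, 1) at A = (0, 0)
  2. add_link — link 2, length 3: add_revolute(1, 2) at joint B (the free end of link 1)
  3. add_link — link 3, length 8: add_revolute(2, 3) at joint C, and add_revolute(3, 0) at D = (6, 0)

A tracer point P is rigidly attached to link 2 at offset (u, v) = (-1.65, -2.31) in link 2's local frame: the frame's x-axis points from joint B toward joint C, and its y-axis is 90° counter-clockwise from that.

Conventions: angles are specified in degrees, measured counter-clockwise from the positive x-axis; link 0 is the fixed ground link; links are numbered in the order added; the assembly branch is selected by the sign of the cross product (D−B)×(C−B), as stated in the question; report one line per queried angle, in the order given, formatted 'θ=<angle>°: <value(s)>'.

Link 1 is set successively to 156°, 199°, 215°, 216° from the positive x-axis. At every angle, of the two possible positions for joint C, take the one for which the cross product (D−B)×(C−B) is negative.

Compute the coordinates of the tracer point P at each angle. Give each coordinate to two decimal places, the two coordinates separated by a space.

A=(0,0), D=(6.00,0)
θ=156°: B = A + 4.00·(cos156°, sin156°) = (-3.6542, 1.6269)
θ=156°: |BD| = 9.7903
θ=156°: circle(B,3.00) ∩ circle(D,8.00): a=2.0863, h=2.1558
θ=156°:   candidates: C₊=(-1.2387,3.4061) cross=21.106; C₋=(-1.9552,-0.8456) cross=-21.106
θ=156°:   branch - wants cross < 0 → take C=(-1.9552,-0.8456) (cross=-21.106)
θ=156°: ex = (C−B)/|BC| = (0.5663,-0.8242); ey = (0.8242,0.5663)
θ=156°: P = B + -1.65·ex + -2.31·ey = (-6.4925,1.6786)
θ=199°: B = A + 4.00·(cos199°, sin199°) = (-3.7821, -1.3023)
θ=199°: |BD| = 9.8684
θ=199°: circle(B,3.00) ∩ circle(D,8.00): a=2.1475, h=2.0948
θ=199°:   candidates: C₊=(-1.9298,1.0576) cross=20.672; C₋=(-1.3769,-3.0954) cross=-20.672
θ=199°:   branch - wants cross < 0 → take C=(-1.3769,-3.0954) (cross=-20.672)
θ=199°: ex = (C−B)/|BC| = (0.8017,-0.5977); ey = (0.5977,0.8017)
θ=199°: P = B + -1.65·ex + -2.31·ey = (-6.4856,-2.1681)
θ=215°: B = A + 4.00·(cos215°, sin215°) = (-3.2766, -2.2943)
θ=215°: |BD| = 9.5561
θ=215°: circle(B,3.00) ∩ circle(D,8.00): a=1.9003, h=2.3214
θ=215°:   candidates: C₊=(-1.9892,0.4154) cross=22.183; C₋=(-0.8745,-4.0915) cross=-22.183
θ=215°:   branch - wants cross < 0 → take C=(-0.8745,-4.0915) (cross=-22.183)
θ=215°: ex = (C−B)/|BC| = (0.8007,-0.5991); ey = (0.5991,0.8007)
θ=215°: P = B + -1.65·ex + -2.31·ey = (-5.9816,-3.1554)
θ=216°: B = A + 4.00·(cos216°, sin216°) = (-3.2361, -2.3511)
θ=216°: |BD| = 9.5306
θ=216°: circle(B,3.00) ∩ circle(D,8.00): a=1.8799, h=2.3380
θ=216°:   candidates: C₊=(-1.9910,0.3783) cross=22.282; C₋=(-0.8375,-4.1531) cross=-22.282
θ=216°:   branch - wants cross < 0 → take C=(-0.8375,-4.1531) (cross=-22.282)
θ=216°: ex = (C−B)/|BC| = (0.7995,-0.6006); ey = (0.6006,0.7995)
θ=216°: P = B + -1.65·ex + -2.31·ey = (-5.9428,-3.2069)

θ=156°: -6.49 1.68
θ=199°: -6.49 -2.17
θ=215°: -5.98 -3.16
θ=216°: -5.94 -3.21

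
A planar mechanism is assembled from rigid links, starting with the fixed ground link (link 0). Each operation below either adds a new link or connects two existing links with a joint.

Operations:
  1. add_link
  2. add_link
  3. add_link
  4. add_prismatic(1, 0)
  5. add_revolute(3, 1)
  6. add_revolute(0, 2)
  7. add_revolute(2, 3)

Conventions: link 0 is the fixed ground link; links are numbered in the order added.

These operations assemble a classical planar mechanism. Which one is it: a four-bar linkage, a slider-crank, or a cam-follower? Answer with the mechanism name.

links: 4 (incl. ground); joints: 3 revolute, 1 prismatic, 0 higher (cam) pair, forming one closed loop
4 links, 3 revolutes + 1 prismatic in one loop → slider-crank

slider-crank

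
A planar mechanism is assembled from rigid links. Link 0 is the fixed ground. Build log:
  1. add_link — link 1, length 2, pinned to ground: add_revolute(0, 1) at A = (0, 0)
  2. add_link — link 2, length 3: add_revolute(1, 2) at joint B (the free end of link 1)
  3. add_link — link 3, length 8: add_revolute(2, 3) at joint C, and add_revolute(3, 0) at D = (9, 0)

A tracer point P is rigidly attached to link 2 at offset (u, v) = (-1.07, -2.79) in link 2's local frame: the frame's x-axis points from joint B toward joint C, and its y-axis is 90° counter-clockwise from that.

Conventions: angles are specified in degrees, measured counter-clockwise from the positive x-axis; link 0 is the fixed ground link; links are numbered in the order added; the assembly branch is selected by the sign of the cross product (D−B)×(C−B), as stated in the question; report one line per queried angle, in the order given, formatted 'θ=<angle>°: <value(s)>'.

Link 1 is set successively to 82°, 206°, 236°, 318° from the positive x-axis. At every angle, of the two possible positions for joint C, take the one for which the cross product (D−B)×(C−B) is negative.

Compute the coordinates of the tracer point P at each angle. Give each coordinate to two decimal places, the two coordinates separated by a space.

A=(0,0), D=(9.00,0)
θ=82°: B = A + 2.00·(cos82°, sin82°) = (0.2783, 1.9805)
θ=82°: |BD| = 8.9437
θ=82°: circle(B,3.00) ∩ circle(D,8.00): a=1.3971, h=2.6548
θ=82°:   candidates: C₊=(2.2286,4.2601) cross=23.744; C₋=(1.0528,-0.9178) cross=-23.744
θ=82°:   branch - wants cross < 0 → take C=(1.0528,-0.9178) (cross=-23.744)
θ=82°: ex = (C−B)/|BC| = (0.2582,-0.9661); ey = (0.9661,0.2582)
θ=82°: P = B + -1.07·ex + -2.79·ey = (-2.6933,2.2940)
θ=206°: B = A + 2.00·(cos206°, sin206°) = (-1.7976, -0.8767)
θ=206°: |BD| = 10.8331
θ=206°: circle(B,3.00) ∩ circle(D,8.00): a=2.8781, h=0.8467
θ=206°:   candidates: C₊=(1.0025,0.2001) cross=9.172; C₋=(1.1395,-1.4877) cross=-9.172
θ=206°:   branch - wants cross < 0 → take C=(1.1395,-1.4877) (cross=-9.172)
θ=206°: ex = (C−B)/|BC| = (0.9790,-0.2036); ey = (0.2036,0.9790)
θ=206°: P = B + -1.07·ex + -2.79·ey = (-3.4133,-3.3904)
θ=236°: B = A + 2.00·(cos236°, sin236°) = (-1.1184, -1.6581)
θ=236°: |BD| = 10.2533
θ=236°: circle(B,3.00) ∩ circle(D,8.00): a=2.4446, h=1.7389
θ=236°:   candidates: C₊=(1.0129,0.4533) cross=17.830; C₋=(1.5753,-2.9788) cross=-17.830
θ=236°:   branch - wants cross < 0 → take C=(1.5753,-2.9788) (cross=-17.830)
θ=236°: ex = (C−B)/|BC| = (0.8979,-0.4402); ey = (0.4402,0.8979)
θ=236°: P = B + -1.07·ex + -2.79·ey = (-3.3074,-3.6921)
θ=318°: B = A + 2.00·(cos318°, sin318°) = (1.4863, -1.3383)
θ=318°: |BD| = 7.6320
θ=318°: circle(B,3.00) ∩ circle(D,8.00): a=0.2127, h=2.9924
θ=318°:   candidates: C₊=(1.1710,1.6451) cross=22.838; C₋=(2.2204,-4.2470) cross=-22.838
θ=318°:   branch - wants cross < 0 → take C=(2.2204,-4.2470) (cross=-22.838)
θ=318°: ex = (C−B)/|BC| = (0.2447,-0.9696); ey = (0.9696,0.2447)
θ=318°: P = B + -1.07·ex + -2.79·ey = (-1.4807,-0.9835)

θ=82°: -2.69 2.29
θ=206°: -3.41 -3.39
θ=236°: -3.31 -3.69
θ=318°: -1.48 -0.98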